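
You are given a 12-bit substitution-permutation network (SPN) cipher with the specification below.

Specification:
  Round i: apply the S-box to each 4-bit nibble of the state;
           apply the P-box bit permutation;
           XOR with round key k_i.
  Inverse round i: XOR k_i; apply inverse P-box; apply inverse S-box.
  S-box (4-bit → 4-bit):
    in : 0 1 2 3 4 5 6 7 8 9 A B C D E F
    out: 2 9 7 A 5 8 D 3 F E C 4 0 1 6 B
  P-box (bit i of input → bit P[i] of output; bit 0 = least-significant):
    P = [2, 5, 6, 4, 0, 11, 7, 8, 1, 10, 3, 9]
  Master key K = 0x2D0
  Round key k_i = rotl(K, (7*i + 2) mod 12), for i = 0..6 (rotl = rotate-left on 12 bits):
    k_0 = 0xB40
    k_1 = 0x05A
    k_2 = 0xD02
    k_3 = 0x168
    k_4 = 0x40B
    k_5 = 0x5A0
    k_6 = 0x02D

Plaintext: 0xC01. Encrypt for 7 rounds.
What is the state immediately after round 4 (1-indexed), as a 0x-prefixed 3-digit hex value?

s_0 = plaintext = 0xC01
s_1 = Round(s_0, k_0) = 0x354
s_2 = Round(s_1, k_1) = 0x71E
s_3 = Round(s_2, k_2) = 0x861
s_4 = Round(s_3, k_3) = 0x6F7
s_5 = Round(s_4, k_4) = 0xF24
s_6 = Round(s_5, k_5) = 0xB67
s_7 = Round(s_6, k_6) = 0x180

0x6F7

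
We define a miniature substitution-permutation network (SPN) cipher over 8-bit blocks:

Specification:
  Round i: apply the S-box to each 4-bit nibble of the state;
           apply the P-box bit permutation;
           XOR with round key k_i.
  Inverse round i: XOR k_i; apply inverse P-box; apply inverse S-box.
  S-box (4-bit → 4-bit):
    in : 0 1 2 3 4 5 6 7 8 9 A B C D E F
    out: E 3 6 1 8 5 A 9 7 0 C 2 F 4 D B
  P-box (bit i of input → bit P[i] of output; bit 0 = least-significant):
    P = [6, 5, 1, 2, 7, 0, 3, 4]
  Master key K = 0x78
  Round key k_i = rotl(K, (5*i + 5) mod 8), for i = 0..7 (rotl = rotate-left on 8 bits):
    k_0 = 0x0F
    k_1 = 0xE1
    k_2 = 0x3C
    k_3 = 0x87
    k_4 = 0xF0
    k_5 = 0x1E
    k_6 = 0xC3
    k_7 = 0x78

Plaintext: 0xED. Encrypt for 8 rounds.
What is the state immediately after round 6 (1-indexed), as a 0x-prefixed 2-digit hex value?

0x34

s_0 = plaintext = 0xED
s_1 = Round(s_0, k_0) = 0x95
s_2 = Round(s_1, k_1) = 0xA3
s_3 = Round(s_2, k_2) = 0x64
s_4 = Round(s_3, k_3) = 0x92
s_5 = Round(s_4, k_4) = 0xD2
s_6 = Round(s_5, k_5) = 0x34
s_7 = Round(s_6, k_6) = 0x47
s_8 = Round(s_7, k_7) = 0x2C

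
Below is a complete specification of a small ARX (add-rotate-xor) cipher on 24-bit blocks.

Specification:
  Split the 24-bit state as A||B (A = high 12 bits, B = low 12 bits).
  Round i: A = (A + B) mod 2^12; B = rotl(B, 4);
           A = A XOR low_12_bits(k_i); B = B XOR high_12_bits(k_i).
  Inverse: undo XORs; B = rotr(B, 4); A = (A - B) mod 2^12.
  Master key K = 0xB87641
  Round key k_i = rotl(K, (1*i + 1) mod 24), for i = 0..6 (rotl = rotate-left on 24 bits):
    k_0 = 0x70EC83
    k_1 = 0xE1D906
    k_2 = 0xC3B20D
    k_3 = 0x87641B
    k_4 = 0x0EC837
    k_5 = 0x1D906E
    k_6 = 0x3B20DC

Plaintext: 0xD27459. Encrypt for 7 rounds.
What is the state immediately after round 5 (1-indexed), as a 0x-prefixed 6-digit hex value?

s_0 = plaintext = 0xD27459
s_1 = Round(s_0, k_0) = 0xD0329A
s_2 = Round(s_1, k_1) = 0x69B7BF
s_3 = Round(s_2, k_2) = 0xC577CC
s_4 = Round(s_3, k_3) = 0x0384B1
s_5 = Round(s_4, k_4) = 0xCDEBF8
s_6 = Round(s_5, k_5) = 0x8B8E52
s_7 = Round(s_6, k_6) = 0x7D669C

0xCDEBF8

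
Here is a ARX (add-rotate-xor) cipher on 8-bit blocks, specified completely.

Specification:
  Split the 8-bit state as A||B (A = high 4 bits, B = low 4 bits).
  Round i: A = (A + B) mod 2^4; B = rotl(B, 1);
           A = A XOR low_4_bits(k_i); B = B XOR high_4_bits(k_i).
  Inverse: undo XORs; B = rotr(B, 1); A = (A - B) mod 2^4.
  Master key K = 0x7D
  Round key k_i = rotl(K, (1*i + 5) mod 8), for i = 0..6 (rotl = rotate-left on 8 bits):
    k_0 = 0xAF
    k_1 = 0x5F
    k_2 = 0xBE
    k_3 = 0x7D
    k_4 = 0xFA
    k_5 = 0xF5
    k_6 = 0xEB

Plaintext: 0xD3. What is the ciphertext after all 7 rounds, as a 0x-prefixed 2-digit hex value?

s_0 = plaintext = 0xD3
s_1 = Round(s_0, k_0) = 0xFC
s_2 = Round(s_1, k_1) = 0x4C
s_3 = Round(s_2, k_2) = 0xE2
s_4 = Round(s_3, k_3) = 0xD3
s_5 = Round(s_4, k_4) = 0xA9
s_6 = Round(s_5, k_5) = 0x6C
s_7 = Round(s_6, k_6) = 0x97

0x97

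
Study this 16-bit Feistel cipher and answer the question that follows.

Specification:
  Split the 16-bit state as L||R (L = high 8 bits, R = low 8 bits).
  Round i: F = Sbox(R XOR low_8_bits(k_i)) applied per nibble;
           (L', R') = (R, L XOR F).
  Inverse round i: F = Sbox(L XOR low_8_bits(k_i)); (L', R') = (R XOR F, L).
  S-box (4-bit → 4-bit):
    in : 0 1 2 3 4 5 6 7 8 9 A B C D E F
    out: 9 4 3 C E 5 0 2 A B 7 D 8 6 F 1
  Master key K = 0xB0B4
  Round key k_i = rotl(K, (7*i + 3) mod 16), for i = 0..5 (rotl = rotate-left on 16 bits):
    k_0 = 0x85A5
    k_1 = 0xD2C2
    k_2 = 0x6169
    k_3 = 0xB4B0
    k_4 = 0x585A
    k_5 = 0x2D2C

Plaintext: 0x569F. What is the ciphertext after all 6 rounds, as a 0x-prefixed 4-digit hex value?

0x6D77

s_0 = plaintext = 0x569F
s_1 = Round(s_0, k_0) = 0x9F91
s_2 = Round(s_1, k_1) = 0x91C3
s_3 = Round(s_2, k_2) = 0xC3E6
s_4 = Round(s_3, k_3) = 0xE693
s_5 = Round(s_4, k_4) = 0x936D
s_6 = Round(s_5, k_5) = 0x6D77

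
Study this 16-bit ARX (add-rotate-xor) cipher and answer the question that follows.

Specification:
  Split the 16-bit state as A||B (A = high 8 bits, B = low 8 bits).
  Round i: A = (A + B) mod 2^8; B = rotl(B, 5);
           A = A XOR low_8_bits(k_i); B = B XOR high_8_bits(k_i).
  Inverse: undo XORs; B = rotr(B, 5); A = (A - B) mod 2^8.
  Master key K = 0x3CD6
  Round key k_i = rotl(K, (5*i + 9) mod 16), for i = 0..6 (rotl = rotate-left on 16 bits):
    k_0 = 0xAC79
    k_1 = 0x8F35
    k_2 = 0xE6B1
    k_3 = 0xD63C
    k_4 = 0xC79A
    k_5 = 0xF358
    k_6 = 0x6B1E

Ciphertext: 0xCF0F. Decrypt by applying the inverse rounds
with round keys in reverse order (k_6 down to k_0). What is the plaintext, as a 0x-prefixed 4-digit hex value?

0x0986

s_0 = ciphertext = 0xCF0F
s_1 = InvRound(s_0, k_6) = 0xAE23
s_2 = InvRound(s_1, k_5) = 0x7086
s_3 = InvRound(s_2, k_4) = 0xE00A
s_4 = InvRound(s_3, k_3) = 0xF6E6
s_5 = InvRound(s_4, k_2) = 0x4700
s_6 = InvRound(s_5, k_1) = 0xF67C
s_7 = InvRound(s_6, k_0) = 0x0986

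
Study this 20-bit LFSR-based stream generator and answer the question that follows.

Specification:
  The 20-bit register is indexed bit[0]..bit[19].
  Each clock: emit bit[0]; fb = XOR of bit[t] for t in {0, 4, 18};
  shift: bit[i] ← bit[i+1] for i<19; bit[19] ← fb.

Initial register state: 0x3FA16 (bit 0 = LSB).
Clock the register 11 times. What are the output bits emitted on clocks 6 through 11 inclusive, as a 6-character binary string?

000010

reg_0 = 0x3FA16
clock 1: out=0, reg = 0x9FD0B
clock 2: out=1, reg = 0xCFE85
clock 3: out=1, reg = 0x67F42
clock 4: out=0, reg = 0xB3FA1
clock 5: out=1, reg = 0xD9FD0
clock 6: out=0, reg = 0x6CFE8
clock 7: out=0, reg = 0xB67F4
clock 8: out=0, reg = 0xDB3FA
clock 9: out=0, reg = 0x6D9FD
clock 10: out=1, reg = 0xB6CFE
clock 11: out=0, reg = 0xDB67F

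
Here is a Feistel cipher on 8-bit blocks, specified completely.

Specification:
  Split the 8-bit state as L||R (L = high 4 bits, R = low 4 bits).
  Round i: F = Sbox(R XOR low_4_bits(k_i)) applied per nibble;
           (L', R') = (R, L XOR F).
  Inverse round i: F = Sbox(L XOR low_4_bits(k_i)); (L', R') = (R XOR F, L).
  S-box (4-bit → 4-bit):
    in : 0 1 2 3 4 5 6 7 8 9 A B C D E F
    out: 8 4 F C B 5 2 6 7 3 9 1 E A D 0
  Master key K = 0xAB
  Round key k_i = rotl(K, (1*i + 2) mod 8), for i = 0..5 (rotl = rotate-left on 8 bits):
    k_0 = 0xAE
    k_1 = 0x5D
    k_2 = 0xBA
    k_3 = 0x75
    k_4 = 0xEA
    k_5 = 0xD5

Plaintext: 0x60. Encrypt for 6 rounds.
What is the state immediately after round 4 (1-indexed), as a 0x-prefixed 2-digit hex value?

s_0 = plaintext = 0x60
s_1 = Round(s_0, k_0) = 0x0B
s_2 = Round(s_1, k_1) = 0xB2
s_3 = Round(s_2, k_2) = 0x2C
s_4 = Round(s_3, k_3) = 0xC1
s_5 = Round(s_4, k_4) = 0x1D
s_6 = Round(s_5, k_5) = 0xD6

0xC1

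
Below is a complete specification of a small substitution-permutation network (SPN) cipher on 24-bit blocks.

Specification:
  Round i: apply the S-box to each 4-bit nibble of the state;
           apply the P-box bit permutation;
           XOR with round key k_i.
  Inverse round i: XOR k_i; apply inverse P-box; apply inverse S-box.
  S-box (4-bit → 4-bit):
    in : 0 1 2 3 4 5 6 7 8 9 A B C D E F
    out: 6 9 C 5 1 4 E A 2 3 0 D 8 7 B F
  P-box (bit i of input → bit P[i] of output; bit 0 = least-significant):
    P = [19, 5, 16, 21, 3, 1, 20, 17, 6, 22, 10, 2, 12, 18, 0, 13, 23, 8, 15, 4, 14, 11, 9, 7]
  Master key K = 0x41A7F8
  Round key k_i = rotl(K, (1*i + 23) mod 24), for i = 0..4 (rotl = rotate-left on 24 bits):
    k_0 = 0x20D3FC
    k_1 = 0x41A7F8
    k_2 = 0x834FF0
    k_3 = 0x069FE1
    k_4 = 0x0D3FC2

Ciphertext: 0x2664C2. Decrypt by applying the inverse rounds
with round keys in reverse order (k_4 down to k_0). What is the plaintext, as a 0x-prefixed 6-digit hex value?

0x74B153

s_0 = ciphertext = 0x2664C2
s_1 = InvRound(s_0, k_4) = 0xD84ACB
s_2 = InvRound(s_1, k_3) = 0x4D90F9
s_3 = InvRound(s_2, k_2) = 0xDDD014
s_4 = InvRound(s_3, k_1) = 0xB9EB39
s_5 = InvRound(s_4, k_0) = 0x74B153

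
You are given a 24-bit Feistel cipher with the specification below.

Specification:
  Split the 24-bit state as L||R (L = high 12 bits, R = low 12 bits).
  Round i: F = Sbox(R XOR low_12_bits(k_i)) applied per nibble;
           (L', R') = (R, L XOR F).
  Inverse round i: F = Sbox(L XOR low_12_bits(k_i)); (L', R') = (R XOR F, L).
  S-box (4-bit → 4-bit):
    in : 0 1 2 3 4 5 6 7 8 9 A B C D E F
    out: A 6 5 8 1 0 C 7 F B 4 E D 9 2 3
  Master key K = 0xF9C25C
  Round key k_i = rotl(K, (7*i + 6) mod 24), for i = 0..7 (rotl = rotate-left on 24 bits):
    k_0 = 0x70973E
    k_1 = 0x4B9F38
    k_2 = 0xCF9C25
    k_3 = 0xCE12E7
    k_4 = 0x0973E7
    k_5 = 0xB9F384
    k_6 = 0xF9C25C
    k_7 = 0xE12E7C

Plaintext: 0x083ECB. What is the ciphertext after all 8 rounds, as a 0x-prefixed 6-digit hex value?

s_0 = plaintext = 0x083ECB
s_1 = Round(s_0, k_0) = 0xECBBB3
s_2 = Round(s_1, k_1) = 0xBB3F35
s_3 = Round(s_2, k_2) = 0xF353D9
s_4 = Round(s_3, k_3) = 0x3D99B7
s_5 = Round(s_4, k_4) = 0x9B77D3
s_6 = Round(s_5, k_5) = 0x7D38B0
s_7 = Round(s_6, k_6) = 0x8B03FE
s_8 = Round(s_7, k_7) = 0x3FE145

0x3FE145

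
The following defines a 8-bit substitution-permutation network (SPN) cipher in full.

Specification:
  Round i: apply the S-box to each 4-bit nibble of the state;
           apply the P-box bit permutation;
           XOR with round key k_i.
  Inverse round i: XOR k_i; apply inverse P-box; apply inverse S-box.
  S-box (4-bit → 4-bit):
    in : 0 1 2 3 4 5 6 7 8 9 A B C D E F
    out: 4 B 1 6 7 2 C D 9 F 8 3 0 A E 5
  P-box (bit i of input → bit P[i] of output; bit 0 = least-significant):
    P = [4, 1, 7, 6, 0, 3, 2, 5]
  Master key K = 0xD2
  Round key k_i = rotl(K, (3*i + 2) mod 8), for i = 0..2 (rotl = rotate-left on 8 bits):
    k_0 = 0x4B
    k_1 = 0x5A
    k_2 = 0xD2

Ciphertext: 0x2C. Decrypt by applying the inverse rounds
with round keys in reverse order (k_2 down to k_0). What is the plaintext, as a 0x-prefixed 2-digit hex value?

0x4E

s_0 = ciphertext = 0x2C
s_1 = InvRound(s_0, k_2) = 0xE9
s_2 = InvRound(s_1, k_1) = 0x84
s_3 = InvRound(s_2, k_0) = 0x4E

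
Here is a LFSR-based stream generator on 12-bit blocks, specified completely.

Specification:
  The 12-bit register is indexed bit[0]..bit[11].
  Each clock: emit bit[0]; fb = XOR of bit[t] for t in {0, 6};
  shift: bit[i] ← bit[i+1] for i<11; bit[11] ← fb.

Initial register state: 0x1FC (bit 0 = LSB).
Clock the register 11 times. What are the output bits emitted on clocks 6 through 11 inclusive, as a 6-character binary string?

111100

reg_0 = 0x1FC
clock 1: out=0, reg = 0x8FE
clock 2: out=0, reg = 0xC7F
clock 3: out=1, reg = 0x63F
clock 4: out=1, reg = 0xB1F
clock 5: out=1, reg = 0xD8F
clock 6: out=1, reg = 0xEC7
clock 7: out=1, reg = 0x763
clock 8: out=1, reg = 0x3B1
clock 9: out=1, reg = 0x9D8
clock 10: out=0, reg = 0xCEC
clock 11: out=0, reg = 0xE76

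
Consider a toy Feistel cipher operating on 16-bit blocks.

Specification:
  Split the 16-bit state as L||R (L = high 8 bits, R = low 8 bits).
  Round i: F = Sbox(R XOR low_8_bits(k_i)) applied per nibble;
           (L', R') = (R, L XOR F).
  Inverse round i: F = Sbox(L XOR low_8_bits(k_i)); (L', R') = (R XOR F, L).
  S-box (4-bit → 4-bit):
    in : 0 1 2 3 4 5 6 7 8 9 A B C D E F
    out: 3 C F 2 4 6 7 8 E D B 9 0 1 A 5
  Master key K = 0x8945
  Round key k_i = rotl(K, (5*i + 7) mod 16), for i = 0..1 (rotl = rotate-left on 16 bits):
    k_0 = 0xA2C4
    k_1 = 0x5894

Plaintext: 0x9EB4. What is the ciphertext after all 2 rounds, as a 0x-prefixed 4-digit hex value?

s_0 = plaintext = 0x9EB4
s_1 = Round(s_0, k_0) = 0xB41D
s_2 = Round(s_1, k_1) = 0x1D59

0x1D59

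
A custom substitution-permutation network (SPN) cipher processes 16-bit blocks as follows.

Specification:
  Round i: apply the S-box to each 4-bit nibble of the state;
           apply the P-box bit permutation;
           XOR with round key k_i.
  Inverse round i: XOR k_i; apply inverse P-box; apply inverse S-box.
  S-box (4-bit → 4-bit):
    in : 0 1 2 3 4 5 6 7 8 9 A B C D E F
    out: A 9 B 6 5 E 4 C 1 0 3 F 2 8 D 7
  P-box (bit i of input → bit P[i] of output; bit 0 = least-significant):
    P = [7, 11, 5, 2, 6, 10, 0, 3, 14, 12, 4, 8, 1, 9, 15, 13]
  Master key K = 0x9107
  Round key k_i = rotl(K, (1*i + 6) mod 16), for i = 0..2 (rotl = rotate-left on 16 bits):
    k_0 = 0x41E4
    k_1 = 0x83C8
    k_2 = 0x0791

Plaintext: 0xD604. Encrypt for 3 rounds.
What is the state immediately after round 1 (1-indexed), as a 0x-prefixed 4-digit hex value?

0x655C

s_0 = plaintext = 0xD604
s_1 = Round(s_0, k_0) = 0x655C
s_2 = Round(s_1, k_1) = 0x1ED1
s_3 = Round(s_2, k_2) = 0x660F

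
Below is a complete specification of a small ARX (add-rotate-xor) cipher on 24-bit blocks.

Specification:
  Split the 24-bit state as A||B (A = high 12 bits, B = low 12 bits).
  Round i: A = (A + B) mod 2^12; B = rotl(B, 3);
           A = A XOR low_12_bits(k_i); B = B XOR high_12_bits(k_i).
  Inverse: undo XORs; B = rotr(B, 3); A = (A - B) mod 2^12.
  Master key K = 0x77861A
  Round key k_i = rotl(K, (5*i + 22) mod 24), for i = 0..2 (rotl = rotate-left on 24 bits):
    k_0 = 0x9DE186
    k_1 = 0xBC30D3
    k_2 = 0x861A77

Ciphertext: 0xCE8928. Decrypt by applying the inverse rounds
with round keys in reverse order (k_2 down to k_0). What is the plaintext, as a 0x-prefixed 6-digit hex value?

0x75279C

s_0 = ciphertext = 0xCE8928
s_1 = InvRound(s_0, k_2) = 0x476229
s_2 = InvRound(s_1, k_1) = 0xF6853D
s_3 = InvRound(s_2, k_0) = 0x75279C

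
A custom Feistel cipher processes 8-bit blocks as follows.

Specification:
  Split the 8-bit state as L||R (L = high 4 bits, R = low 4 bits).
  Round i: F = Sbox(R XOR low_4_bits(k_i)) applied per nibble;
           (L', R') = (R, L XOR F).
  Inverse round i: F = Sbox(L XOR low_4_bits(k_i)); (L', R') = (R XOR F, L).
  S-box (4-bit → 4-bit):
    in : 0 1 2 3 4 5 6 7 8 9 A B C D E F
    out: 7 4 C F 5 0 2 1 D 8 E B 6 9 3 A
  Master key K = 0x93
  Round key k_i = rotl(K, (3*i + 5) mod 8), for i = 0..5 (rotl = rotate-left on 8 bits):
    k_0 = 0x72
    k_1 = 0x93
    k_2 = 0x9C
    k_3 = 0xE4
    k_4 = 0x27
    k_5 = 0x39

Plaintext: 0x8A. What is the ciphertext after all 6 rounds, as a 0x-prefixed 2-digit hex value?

0xEC

s_0 = plaintext = 0x8A
s_1 = Round(s_0, k_0) = 0xA5
s_2 = Round(s_1, k_1) = 0x58
s_3 = Round(s_2, k_2) = 0x80
s_4 = Round(s_3, k_3) = 0x0D
s_5 = Round(s_4, k_4) = 0xDE
s_6 = Round(s_5, k_5) = 0xEC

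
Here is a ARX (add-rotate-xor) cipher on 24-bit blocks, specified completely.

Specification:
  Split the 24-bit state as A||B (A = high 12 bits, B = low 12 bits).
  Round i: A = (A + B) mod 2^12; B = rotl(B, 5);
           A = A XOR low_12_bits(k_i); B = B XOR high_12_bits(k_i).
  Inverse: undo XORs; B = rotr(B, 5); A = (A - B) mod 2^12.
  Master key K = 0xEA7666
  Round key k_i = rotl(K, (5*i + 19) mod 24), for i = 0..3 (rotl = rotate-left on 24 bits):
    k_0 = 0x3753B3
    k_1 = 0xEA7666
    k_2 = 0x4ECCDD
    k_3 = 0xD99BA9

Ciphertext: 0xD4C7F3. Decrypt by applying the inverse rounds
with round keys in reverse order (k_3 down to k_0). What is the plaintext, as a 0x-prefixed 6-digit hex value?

s_0 = ciphertext = 0xD4C7F3
s_1 = InvRound(s_0, k_3) = 0x192553
s_2 = InvRound(s_1, k_2) = 0xDC2F8D
s_3 = InvRound(s_2, k_1) = 0x69B509
s_4 = InvRound(s_3, k_0) = 0x6F5E33

0x6F5E33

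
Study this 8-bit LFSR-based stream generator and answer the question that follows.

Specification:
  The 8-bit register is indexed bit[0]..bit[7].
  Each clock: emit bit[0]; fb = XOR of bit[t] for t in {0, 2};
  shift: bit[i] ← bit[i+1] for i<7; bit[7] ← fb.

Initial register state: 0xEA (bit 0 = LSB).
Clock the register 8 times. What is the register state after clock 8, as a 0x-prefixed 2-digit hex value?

0xD0

reg_0 = 0xEA
clock 1: out=0, reg = 0x75
clock 2: out=1, reg = 0x3A
clock 3: out=0, reg = 0x1D
clock 4: out=1, reg = 0x0E
clock 5: out=0, reg = 0x87
clock 6: out=1, reg = 0x43
clock 7: out=1, reg = 0xA1
clock 8: out=1, reg = 0xD0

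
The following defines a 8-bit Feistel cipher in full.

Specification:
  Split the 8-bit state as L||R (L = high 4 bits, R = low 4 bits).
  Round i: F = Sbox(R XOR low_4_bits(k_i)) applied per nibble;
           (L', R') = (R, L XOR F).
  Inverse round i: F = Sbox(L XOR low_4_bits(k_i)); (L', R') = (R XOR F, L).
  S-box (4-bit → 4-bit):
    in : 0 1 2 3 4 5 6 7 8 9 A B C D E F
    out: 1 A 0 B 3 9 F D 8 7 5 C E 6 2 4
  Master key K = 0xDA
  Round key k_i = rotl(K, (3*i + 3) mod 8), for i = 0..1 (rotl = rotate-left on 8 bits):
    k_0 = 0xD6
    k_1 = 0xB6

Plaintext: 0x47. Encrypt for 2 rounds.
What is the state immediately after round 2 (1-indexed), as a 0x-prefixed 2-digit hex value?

0xEF

s_0 = plaintext = 0x47
s_1 = Round(s_0, k_0) = 0x7E
s_2 = Round(s_1, k_1) = 0xEF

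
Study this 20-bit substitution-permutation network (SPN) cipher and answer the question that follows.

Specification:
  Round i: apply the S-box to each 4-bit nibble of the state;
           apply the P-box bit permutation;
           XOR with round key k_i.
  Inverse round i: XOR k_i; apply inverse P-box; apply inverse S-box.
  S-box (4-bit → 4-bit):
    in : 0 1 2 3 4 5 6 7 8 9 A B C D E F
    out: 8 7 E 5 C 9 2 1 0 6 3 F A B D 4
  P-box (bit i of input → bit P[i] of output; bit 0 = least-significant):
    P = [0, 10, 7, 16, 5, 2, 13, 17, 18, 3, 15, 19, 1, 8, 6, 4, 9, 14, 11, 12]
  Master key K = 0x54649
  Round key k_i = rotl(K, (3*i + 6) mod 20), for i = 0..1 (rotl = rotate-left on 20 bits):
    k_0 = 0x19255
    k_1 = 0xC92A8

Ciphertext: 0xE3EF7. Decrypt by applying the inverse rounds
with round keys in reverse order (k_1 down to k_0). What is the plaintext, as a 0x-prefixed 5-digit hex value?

0xBBDB7

s_0 = ciphertext = 0xE3EF7
s_1 = InvRound(s_0, k_1) = 0xFE92A
s_2 = InvRound(s_1, k_0) = 0xBBDB7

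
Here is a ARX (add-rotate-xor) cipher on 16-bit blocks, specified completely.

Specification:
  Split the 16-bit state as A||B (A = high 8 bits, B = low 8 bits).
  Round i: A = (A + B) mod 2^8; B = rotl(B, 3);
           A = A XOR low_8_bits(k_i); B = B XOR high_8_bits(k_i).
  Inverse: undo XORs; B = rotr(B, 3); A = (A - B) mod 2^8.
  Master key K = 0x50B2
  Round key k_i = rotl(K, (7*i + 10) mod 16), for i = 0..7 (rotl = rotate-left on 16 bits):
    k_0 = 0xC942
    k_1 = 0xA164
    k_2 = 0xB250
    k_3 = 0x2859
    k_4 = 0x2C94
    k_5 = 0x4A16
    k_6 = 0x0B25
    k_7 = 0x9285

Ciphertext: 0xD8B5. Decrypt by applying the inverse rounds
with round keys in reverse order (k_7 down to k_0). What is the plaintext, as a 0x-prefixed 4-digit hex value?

s_0 = ciphertext = 0xD8B5
s_1 = InvRound(s_0, k_7) = 0x79E4
s_2 = InvRound(s_1, k_6) = 0x5FFD
s_3 = InvRound(s_2, k_5) = 0x53F6
s_4 = InvRound(s_3, k_4) = 0x6C5B
s_5 = InvRound(s_4, k_3) = 0xC76E
s_6 = InvRound(s_5, k_2) = 0xFC9B
s_7 = InvRound(s_6, k_1) = 0x5147
s_8 = InvRound(s_7, k_0) = 0x42D1

0x42D1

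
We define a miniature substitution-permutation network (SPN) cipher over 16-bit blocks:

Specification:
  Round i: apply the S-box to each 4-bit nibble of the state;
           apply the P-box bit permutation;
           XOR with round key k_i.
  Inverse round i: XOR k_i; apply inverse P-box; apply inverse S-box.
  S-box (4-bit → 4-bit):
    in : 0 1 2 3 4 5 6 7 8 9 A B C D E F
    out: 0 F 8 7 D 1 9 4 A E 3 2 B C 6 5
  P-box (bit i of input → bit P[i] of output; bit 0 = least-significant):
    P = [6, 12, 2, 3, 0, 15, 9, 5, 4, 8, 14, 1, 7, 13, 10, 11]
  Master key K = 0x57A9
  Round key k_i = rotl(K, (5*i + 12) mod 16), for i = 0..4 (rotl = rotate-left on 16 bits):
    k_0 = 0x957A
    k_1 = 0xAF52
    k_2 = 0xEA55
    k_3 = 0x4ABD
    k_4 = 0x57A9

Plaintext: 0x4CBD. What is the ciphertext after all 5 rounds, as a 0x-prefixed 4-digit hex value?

s_0 = plaintext = 0x4CBD
s_1 = Round(s_0, k_0) = 0x18E4
s_2 = Round(s_1, k_1) = 0x009C
s_3 = Round(s_2, k_2) = 0x783D
s_4 = Round(s_3, k_3) = 0xCDB2
s_5 = Round(s_4, k_4) = 0xBF23

0xBF23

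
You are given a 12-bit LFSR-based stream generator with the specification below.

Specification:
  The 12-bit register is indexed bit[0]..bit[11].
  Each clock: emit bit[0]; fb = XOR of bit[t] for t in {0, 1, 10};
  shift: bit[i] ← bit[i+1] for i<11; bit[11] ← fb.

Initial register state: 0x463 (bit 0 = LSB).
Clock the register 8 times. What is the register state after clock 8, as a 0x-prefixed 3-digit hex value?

0xEF4

reg_0 = 0x463
clock 1: out=1, reg = 0xA31
clock 2: out=1, reg = 0xD18
clock 3: out=0, reg = 0xE8C
clock 4: out=0, reg = 0xF46
clock 5: out=0, reg = 0x7A3
clock 6: out=1, reg = 0xBD1
clock 7: out=1, reg = 0xDE8
clock 8: out=0, reg = 0xEF4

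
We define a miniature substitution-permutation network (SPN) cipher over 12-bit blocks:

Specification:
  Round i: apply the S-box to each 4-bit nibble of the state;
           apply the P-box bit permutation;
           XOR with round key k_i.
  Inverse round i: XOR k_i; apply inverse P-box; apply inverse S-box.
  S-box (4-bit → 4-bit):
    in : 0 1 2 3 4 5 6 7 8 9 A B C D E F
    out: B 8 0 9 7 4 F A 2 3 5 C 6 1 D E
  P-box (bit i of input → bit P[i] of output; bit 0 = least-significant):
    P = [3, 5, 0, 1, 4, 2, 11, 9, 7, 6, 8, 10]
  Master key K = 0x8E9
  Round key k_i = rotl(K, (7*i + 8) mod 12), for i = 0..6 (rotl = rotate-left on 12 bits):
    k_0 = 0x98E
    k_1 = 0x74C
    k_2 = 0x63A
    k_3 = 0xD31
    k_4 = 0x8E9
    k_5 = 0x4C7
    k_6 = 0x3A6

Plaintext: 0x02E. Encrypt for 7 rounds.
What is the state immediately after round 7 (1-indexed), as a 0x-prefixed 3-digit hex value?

s_0 = plaintext = 0x02E
s_1 = Round(s_0, k_0) = 0xD45
s_2 = Round(s_1, k_1) = 0xFD9
s_3 = Round(s_2, k_2) = 0x342
s_4 = Round(s_3, k_3) = 0x1A5
s_5 = Round(s_4, k_4) = 0x4F8
s_6 = Round(s_5, k_5) = 0xF23
s_7 = Round(s_6, k_6) = 0x6EC

0x6EC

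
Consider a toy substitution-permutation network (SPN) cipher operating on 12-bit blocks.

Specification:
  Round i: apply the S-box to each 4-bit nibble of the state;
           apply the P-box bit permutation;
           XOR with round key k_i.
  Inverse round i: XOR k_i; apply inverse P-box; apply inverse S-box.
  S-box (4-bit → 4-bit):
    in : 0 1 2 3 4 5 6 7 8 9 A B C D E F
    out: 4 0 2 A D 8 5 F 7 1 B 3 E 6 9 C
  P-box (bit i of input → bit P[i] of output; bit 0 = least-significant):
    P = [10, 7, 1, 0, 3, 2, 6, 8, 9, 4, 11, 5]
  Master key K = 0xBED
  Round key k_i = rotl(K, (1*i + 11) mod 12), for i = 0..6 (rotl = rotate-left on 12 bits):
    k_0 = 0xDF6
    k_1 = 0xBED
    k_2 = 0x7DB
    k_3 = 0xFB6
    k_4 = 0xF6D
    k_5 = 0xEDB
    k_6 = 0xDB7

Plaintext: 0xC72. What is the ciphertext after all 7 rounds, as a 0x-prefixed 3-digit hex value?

0x61C

s_0 = plaintext = 0xC72
s_1 = Round(s_0, k_0) = 0x40A
s_2 = Round(s_1, k_1) = 0x50C
s_3 = Round(s_2, k_2) = 0x738
s_4 = Round(s_3, k_3) = 0x000
s_5 = Round(s_4, k_4) = 0x72F
s_6 = Round(s_5, k_5) = 0x4EC
s_7 = Round(s_6, k_6) = 0x61C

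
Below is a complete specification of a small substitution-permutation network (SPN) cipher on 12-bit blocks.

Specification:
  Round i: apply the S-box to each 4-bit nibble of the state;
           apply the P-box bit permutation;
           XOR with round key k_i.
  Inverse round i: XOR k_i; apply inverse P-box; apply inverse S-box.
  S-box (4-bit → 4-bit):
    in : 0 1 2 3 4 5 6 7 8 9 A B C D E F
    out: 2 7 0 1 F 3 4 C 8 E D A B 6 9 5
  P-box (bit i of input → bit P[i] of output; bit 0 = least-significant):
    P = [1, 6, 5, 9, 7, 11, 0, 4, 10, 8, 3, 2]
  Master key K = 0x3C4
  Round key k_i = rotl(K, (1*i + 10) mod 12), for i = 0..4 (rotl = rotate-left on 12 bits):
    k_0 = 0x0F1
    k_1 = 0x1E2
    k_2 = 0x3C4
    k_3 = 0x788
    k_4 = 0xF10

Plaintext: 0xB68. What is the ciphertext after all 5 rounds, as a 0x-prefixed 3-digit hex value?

0xABE

s_0 = plaintext = 0xB68
s_1 = Round(s_0, k_0) = 0x3F4
s_2 = Round(s_1, k_1) = 0x701
s_3 = Round(s_2, k_2) = 0xBAA
s_4 = Round(s_3, k_3) = 0x43F
s_5 = Round(s_4, k_4) = 0xABE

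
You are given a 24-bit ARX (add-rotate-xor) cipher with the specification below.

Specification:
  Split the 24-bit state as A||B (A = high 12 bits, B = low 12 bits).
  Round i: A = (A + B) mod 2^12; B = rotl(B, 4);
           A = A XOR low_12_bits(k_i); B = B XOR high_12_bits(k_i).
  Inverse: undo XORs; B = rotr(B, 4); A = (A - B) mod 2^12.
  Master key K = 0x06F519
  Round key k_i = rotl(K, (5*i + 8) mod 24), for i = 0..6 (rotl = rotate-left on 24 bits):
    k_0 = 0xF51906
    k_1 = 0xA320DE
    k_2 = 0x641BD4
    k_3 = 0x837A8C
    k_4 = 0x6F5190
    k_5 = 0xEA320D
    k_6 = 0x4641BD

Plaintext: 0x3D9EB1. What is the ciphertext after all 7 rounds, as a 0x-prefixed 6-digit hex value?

s_0 = plaintext = 0x3D9EB1
s_1 = Round(s_0, k_0) = 0xB8C44F
s_2 = Round(s_1, k_1) = 0xF05EC6
s_3 = Round(s_2, k_2) = 0x61FA2F
s_4 = Round(s_3, k_3) = 0xAC2ACD
s_5 = Round(s_4, k_4) = 0x41FA2F
s_6 = Round(s_5, k_5) = 0xC43C59
s_7 = Round(s_6, k_6) = 0x9211F8

0x9211F8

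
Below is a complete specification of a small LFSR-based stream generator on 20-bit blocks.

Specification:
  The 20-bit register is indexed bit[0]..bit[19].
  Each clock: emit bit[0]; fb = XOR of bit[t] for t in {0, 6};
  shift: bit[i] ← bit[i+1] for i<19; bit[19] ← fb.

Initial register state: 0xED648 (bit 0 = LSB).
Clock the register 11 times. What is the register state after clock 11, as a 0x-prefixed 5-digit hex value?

reg_0 = 0xED648
clock 1: out=0, reg = 0xF6B24
clock 2: out=0, reg = 0x7B592
clock 3: out=0, reg = 0x3DAC9
clock 4: out=1, reg = 0x1ED64
clock 5: out=0, reg = 0x8F6B2
clock 6: out=0, reg = 0x47B59
clock 7: out=1, reg = 0x23DAC
clock 8: out=0, reg = 0x11ED6
clock 9: out=0, reg = 0x88F6B
clock 10: out=1, reg = 0x447B5
clock 11: out=1, reg = 0xA23DA

0xA23DA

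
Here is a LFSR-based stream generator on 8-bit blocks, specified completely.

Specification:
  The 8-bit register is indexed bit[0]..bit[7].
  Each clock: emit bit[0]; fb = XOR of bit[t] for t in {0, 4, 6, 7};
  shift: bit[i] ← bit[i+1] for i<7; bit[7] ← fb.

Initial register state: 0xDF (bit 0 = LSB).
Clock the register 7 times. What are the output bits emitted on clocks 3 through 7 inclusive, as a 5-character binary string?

11101

reg_0 = 0xDF
clock 1: out=1, reg = 0x6F
clock 2: out=1, reg = 0x37
clock 3: out=1, reg = 0x1B
clock 4: out=1, reg = 0x0D
clock 5: out=1, reg = 0x86
clock 6: out=0, reg = 0xC3
clock 7: out=1, reg = 0xE1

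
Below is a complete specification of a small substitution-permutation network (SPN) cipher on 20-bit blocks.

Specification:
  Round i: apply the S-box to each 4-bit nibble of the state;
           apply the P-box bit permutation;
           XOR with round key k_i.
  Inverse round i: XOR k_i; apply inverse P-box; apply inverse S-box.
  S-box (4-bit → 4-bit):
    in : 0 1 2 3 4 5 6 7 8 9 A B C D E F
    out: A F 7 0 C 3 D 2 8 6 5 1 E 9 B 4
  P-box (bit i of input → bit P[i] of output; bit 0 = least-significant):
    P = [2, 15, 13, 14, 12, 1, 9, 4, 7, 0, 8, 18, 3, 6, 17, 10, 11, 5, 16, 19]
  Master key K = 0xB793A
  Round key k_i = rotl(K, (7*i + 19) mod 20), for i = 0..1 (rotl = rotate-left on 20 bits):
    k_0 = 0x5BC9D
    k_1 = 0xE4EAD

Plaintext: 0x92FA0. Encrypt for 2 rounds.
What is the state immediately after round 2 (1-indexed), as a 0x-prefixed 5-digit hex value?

s_0 = plaintext = 0x92FA0
s_1 = Round(s_0, k_0) = 0x66FF5
s_2 = Round(s_1, k_1) = 0x5C1A1

0x5C1A1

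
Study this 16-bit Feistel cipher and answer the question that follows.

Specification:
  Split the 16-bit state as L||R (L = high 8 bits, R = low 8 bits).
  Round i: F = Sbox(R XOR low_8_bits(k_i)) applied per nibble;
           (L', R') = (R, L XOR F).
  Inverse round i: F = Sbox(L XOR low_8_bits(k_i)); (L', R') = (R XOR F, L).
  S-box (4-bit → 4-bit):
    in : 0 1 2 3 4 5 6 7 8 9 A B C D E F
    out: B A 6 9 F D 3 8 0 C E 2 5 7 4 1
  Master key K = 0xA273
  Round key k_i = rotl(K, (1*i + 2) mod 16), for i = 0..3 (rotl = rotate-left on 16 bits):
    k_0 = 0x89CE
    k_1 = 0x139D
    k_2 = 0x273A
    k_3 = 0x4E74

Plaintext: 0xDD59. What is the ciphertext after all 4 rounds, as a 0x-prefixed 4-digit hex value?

0x2C89

s_0 = plaintext = 0xDD59
s_1 = Round(s_0, k_0) = 0x5915
s_2 = Round(s_1, k_1) = 0x1559
s_3 = Round(s_2, k_2) = 0x592C
s_4 = Round(s_3, k_3) = 0x2C89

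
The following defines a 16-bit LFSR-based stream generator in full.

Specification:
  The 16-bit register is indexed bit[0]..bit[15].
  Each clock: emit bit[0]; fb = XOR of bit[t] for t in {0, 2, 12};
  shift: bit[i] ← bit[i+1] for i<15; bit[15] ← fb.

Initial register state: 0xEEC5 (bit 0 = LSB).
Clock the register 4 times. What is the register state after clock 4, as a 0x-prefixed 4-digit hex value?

0xAEEC

reg_0 = 0xEEC5
clock 1: out=1, reg = 0x7762
clock 2: out=0, reg = 0xBBB1
clock 3: out=1, reg = 0x5DD8
clock 4: out=0, reg = 0xAEEC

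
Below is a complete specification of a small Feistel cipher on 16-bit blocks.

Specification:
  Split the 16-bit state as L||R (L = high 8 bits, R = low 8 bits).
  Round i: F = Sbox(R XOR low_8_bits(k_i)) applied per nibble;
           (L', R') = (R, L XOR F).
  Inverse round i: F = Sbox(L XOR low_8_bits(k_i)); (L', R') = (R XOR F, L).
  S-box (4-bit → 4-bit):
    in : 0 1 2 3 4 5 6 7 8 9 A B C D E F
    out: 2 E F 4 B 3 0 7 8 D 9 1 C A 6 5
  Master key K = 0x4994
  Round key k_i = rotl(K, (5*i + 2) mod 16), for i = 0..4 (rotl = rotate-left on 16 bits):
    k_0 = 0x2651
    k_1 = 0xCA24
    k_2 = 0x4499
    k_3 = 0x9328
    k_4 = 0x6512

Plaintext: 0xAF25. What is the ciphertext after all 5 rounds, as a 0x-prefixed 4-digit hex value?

s_0 = plaintext = 0xAF25
s_1 = Round(s_0, k_0) = 0x25D4
s_2 = Round(s_1, k_1) = 0xD477
s_3 = Round(s_2, k_2) = 0x77B2
s_4 = Round(s_3, k_3) = 0xB2AE
s_5 = Round(s_4, k_4) = 0xAEAE

0xAEAE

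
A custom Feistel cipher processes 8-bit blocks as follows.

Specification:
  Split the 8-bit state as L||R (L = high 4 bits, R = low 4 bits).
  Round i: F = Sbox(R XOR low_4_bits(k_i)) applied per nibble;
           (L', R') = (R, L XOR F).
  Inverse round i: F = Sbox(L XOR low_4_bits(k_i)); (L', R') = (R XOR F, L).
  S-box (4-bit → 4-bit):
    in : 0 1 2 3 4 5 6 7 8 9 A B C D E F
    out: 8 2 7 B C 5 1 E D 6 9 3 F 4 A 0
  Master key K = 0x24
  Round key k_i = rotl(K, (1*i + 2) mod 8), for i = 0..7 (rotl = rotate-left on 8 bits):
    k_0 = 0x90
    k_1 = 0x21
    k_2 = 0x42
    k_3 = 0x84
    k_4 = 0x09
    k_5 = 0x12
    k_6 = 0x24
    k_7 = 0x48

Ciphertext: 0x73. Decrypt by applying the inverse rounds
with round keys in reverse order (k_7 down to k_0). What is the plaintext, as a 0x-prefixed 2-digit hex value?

0x2C

s_0 = ciphertext = 0x73
s_1 = InvRound(s_0, k_7) = 0x37
s_2 = InvRound(s_1, k_6) = 0x93
s_3 = InvRound(s_2, k_5) = 0x09
s_4 = InvRound(s_3, k_4) = 0xF0
s_5 = InvRound(s_4, k_3) = 0x3F
s_6 = InvRound(s_5, k_2) = 0xD3
s_7 = InvRound(s_6, k_1) = 0xCD
s_8 = InvRound(s_7, k_0) = 0x2C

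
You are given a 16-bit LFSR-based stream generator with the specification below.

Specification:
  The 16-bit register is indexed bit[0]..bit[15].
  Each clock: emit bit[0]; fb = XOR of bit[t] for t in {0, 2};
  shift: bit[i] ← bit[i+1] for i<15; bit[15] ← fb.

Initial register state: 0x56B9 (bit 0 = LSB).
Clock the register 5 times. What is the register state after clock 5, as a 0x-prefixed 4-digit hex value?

0xBAB5

reg_0 = 0x56B9
clock 1: out=1, reg = 0xAB5C
clock 2: out=0, reg = 0xD5AE
clock 3: out=0, reg = 0xEAD7
clock 4: out=1, reg = 0x756B
clock 5: out=1, reg = 0xBAB5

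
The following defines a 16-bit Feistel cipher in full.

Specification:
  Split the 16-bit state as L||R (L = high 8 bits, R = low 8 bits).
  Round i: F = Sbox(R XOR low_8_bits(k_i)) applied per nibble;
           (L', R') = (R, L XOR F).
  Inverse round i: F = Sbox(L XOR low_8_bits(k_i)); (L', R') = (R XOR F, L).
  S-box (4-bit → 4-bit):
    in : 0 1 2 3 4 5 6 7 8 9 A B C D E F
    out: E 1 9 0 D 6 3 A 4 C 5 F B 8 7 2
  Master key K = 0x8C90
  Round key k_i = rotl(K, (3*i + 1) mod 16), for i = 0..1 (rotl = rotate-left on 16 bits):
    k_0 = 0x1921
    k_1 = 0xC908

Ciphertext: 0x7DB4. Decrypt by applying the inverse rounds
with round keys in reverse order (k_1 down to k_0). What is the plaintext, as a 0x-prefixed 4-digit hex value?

s_0 = ciphertext = 0x7DB4
s_1 = InvRound(s_0, k_1) = 0x127D
s_2 = InvRound(s_1, k_0) = 0x7D12

0x7D12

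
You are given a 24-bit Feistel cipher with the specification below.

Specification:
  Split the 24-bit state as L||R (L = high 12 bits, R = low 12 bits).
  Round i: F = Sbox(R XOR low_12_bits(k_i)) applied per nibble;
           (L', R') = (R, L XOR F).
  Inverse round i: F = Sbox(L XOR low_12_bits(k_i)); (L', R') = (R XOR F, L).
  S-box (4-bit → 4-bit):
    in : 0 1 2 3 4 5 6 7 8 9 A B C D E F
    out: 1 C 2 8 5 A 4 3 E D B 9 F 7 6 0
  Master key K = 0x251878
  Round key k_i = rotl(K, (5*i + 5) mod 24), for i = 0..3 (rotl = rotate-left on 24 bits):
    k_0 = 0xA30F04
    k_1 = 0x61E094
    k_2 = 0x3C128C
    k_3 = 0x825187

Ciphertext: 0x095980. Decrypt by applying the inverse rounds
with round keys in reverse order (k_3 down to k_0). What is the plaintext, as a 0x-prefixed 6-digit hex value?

0x139D41

s_0 = ciphertext = 0x095980
s_1 = InvRound(s_0, k_3) = 0x542095
s_2 = InvRound(s_1, k_2) = 0x363542
s_3 = InvRound(s_2, k_1) = 0xD41363
s_4 = InvRound(s_3, k_0) = 0x139D41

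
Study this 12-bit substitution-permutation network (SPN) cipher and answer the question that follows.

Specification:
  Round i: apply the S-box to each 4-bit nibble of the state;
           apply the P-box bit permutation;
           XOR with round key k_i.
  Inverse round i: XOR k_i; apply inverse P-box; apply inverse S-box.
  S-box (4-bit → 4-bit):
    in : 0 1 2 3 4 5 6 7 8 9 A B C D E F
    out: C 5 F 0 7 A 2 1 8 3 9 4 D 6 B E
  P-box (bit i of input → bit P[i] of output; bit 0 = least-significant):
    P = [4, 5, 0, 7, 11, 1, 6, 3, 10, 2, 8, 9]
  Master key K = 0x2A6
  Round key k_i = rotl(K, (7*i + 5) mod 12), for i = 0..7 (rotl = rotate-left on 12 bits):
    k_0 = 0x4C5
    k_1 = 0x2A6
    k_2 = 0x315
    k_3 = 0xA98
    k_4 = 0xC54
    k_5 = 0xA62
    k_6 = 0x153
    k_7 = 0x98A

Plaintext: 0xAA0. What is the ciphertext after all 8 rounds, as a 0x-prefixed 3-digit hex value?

s_0 = plaintext = 0xAA0
s_1 = Round(s_0, k_0) = 0xA4C
s_2 = Round(s_1, k_1) = 0xC75
s_3 = Round(s_2, k_2) = 0xCB5
s_4 = Round(s_3, k_3) = 0xD78
s_5 = Round(s_4, k_4) = 0x5D0
s_6 = Round(s_5, k_5) = 0x8A5
s_7 = Round(s_6, k_6) = 0xBFB
s_8 = Round(s_7, k_7) = 0x8C1

0x8C1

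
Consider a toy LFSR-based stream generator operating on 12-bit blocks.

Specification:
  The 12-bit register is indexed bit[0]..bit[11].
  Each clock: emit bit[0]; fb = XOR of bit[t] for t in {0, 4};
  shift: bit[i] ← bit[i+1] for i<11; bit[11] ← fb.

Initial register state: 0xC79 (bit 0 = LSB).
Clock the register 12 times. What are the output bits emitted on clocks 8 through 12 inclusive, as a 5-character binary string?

00011

reg_0 = 0xC79
clock 1: out=1, reg = 0x63C
clock 2: out=0, reg = 0xB1E
clock 3: out=0, reg = 0xD8F
clock 4: out=1, reg = 0xEC7
clock 5: out=1, reg = 0xF63
clock 6: out=1, reg = 0xFB1
clock 7: out=1, reg = 0x7D8
clock 8: out=0, reg = 0xBEC
clock 9: out=0, reg = 0x5F6
clock 10: out=0, reg = 0xAFB
clock 11: out=1, reg = 0x57D
clock 12: out=1, reg = 0x2BE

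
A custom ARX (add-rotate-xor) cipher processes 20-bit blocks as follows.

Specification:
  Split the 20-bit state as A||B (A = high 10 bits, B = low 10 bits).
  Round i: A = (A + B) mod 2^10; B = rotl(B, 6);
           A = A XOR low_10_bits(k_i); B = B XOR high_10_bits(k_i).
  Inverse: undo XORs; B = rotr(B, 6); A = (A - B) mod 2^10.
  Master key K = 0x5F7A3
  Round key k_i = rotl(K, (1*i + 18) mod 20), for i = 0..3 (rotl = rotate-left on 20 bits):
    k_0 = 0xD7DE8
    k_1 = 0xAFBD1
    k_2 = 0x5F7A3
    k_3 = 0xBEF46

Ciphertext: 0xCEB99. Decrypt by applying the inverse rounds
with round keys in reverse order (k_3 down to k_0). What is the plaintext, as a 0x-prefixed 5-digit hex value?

s_0 = ciphertext = 0xCEB99
s_1 = InvRound(s_0, k_3) = 0x95E25
s_2 = InvRound(s_1, k_2) = 0x19D8D
s_3 = InvRound(s_2, k_1) = 0x1EB3C
s_4 = InvRound(s_3, k_0) = 0xD8631

0xD8631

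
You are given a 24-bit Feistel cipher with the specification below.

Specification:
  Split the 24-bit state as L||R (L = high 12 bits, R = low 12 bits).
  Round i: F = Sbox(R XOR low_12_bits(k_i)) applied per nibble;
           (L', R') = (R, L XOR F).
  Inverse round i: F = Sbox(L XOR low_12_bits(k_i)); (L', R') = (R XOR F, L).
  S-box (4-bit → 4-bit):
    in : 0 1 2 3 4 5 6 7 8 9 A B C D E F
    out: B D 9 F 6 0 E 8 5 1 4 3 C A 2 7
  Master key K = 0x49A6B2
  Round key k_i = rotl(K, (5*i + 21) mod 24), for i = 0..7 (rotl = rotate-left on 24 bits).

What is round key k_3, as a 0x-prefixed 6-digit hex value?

0x6B249A

K = 0x49A6B2
k_0 = rotl(K, (5*0+21) mod 24) = rotl(K, 21) = 0x4934D6
k_1 = rotl(K, (5*1+21) mod 24) = rotl(K, 2) = 0x269AC9
k_2 = rotl(K, (5*2+21) mod 24) = rotl(K, 7) = 0xD35924
k_3 = rotl(K, (5*3+21) mod 24) = rotl(K, 12) = 0x6B249A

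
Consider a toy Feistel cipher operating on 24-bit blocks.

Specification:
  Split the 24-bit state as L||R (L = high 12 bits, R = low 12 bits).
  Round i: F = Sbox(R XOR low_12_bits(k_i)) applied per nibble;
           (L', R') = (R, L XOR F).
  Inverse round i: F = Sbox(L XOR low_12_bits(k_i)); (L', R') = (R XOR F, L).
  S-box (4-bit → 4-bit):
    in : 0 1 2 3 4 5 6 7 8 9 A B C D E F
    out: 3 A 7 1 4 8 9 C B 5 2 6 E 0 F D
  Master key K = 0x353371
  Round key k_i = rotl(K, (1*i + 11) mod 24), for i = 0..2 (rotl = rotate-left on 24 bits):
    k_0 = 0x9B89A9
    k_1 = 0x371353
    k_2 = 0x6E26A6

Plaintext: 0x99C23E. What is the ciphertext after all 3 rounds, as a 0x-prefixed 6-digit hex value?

s_0 = plaintext = 0x99C23E
s_1 = Round(s_0, k_0) = 0x23EFC0
s_2 = Round(s_1, k_1) = 0xFC0C6F
s_3 = Round(s_2, k_2) = 0xC6FD25

0xC6FD25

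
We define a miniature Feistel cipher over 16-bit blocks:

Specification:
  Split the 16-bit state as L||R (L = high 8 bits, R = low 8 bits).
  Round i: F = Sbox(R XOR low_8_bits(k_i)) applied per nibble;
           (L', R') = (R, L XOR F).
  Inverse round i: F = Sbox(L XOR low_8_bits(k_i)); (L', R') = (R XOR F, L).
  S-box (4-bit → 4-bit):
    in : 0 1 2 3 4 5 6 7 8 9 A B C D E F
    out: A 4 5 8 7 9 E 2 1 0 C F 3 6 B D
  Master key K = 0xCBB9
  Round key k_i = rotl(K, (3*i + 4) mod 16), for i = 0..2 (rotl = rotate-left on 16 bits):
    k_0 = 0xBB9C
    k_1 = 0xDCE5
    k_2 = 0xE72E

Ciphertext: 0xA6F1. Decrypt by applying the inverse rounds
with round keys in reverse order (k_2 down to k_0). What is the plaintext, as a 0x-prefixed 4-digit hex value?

0xE80F

s_0 = ciphertext = 0xA6F1
s_1 = InvRound(s_0, k_2) = 0xE0A6
s_2 = InvRound(s_1, k_1) = 0x0FE0
s_3 = InvRound(s_2, k_0) = 0xE80F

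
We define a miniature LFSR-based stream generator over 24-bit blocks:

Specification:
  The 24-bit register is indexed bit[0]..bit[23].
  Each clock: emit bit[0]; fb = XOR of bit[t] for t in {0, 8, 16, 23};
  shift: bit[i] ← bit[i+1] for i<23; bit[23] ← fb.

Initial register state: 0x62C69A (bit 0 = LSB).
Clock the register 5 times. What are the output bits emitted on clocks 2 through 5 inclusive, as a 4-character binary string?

1011

reg_0 = 0x62C69A
clock 1: out=0, reg = 0x31634D
clock 2: out=1, reg = 0x98B1A6
clock 3: out=0, reg = 0x4C58D3
clock 4: out=1, reg = 0xA62C69
clock 5: out=1, reg = 0x531634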